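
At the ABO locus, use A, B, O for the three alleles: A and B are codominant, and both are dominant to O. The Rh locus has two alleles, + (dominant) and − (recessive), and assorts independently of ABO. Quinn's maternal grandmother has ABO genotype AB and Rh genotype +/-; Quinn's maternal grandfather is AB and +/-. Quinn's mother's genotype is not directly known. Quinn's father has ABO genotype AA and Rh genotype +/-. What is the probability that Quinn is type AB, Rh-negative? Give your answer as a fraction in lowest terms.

Quinn's mother's ABO genotype from AB × AB: 1/4 AA, 1/2 AB, 1/4 BB.
Crossing each possibility with the father AA and summing P(type AB): 1/4·0 + 1/2·1/2 + 1/4·1 = 1/2.
Similarly for Rh via the mother's Rh distribution: P(Rh-) = 1/4.
Independent loci: 1/2 × 1/4 = 1/8.

1/8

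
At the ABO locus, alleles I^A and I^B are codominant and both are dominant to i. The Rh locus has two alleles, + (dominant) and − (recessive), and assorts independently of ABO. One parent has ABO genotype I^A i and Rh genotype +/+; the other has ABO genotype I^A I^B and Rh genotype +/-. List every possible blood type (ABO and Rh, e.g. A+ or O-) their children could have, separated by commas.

Gametes from I^A i × I^A I^B give offspring ABO genotypes I^A I^A, I^A I^B, I^A i, I^B i, i.e. phenotypes A, B, AB.
Rh cross +/+ × +/- → phenotypes Rh+.
Combining independently: A+, B+, AB+.

A+, B+, AB+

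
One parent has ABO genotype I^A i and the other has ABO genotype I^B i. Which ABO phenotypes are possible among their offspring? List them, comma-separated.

O, A, B, AB

Gametes from I^A i × I^B i give offspring ABO genotypes I^A I^B, I^A i, I^B i, i i, i.e. phenotypes O, A, B, AB.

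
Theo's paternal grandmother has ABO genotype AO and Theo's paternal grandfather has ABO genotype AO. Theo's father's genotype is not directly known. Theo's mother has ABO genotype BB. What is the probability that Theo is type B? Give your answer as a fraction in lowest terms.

1/2

Theo's father's ABO genotype from AO × AO: 1/4 AA, 1/2 AO, 1/4 OO.
Crossing each possibility with the mother BB and summing P(type B): 1/4·0 + 1/2·1/2 + 1/4·1 = 1/2.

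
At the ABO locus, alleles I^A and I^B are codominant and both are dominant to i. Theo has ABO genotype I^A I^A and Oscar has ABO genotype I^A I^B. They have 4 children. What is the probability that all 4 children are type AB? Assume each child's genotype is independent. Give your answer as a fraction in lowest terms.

1/16

ABO cross I^A I^A × I^A I^B → 1/2 A, 1/2 AB.
So P(type AB) = 1/2 per child.
All 4 independent: (1/2)^4 = 1/16.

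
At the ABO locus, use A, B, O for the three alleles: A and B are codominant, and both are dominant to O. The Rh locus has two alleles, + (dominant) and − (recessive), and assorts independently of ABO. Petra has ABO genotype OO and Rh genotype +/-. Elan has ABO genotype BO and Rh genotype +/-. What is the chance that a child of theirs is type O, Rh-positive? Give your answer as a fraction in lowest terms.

3/8

ABO cross OO × BO → offspring phenotypes: 1/2 O, 1/2 B.
Rh cross +/- × +/- → 3/4 Rh+, 1/4 Rh-.
Independent loci: P(type O, Rh-positive) = 1/2 × 3/4 = 3/8.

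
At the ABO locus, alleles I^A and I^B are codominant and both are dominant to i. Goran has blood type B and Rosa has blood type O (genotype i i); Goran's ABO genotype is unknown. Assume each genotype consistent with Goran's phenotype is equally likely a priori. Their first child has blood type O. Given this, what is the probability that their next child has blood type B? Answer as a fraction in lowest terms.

Possible genotypes: Goran ∈ {I^B I^B, I^B i}; Rosa ∈ {i i}.
Weight each parental genotype pair by prior × P(type-O child):
  I^B i × i i: posterior weight 1; P(next child type B) = 1/2.
Weighted sum = 1/2.

1/2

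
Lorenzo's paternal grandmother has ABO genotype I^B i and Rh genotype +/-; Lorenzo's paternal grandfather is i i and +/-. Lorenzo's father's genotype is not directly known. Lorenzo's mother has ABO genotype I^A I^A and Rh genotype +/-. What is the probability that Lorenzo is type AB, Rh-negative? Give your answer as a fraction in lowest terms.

Lorenzo's father's ABO genotype from I^B i × i i: 1/2 I^B i, 1/2 i i.
Crossing each possibility with the mother I^A I^A and summing P(type AB): 1/2·1/2 + 1/2·0 = 1/4.
Similarly for Rh via the father's Rh distribution: P(Rh-) = 1/4.
Independent loci: 1/4 × 1/4 = 1/16.

1/16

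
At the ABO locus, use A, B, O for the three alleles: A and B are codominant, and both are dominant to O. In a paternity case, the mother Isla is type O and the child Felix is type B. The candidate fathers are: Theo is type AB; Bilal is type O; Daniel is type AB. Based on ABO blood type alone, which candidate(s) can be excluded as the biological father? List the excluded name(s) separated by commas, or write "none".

A candidate is excluded only if no genotype consistent with his phenotype could produce a type B child with a type O mother.
Bilal (type O): no genotype consistent with that phenotype can produce a type-B child with a type-O mother.

Bilal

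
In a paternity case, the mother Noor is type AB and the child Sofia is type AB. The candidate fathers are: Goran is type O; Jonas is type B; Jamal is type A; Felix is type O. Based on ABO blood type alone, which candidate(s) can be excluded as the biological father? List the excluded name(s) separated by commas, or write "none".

A candidate is excluded only if no genotype consistent with his phenotype could produce a type AB child with a type AB mother.
Goran (type O): no genotype consistent with that phenotype can produce a type-AB child with a type-AB mother.
Felix (type O): no genotype consistent with that phenotype can produce a type-AB child with a type-AB mother.

Goran, Felix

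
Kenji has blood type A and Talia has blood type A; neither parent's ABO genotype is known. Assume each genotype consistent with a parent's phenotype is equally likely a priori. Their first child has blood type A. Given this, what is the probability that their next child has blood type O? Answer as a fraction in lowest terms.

Possible genotypes: Kenji ∈ {AA, AO}; Talia ∈ {AA, AO}.
Weight each parental genotype pair by prior × P(type-A child):
  AA × AA: posterior weight 4/15; P(next child type O) = 0.
  AA × AO: posterior weight 4/15; P(next child type O) = 0.
  AO × AA: posterior weight 4/15; P(next child type O) = 0.
  AO × AO: posterior weight 1/5; P(next child type O) = 1/4.
Weighted sum = 1/20.

1/20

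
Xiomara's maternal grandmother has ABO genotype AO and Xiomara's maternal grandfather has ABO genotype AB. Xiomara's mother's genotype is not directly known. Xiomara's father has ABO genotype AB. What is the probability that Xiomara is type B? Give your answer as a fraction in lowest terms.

Xiomara's mother's ABO genotype from AO × AB: 1/4 AA, 1/4 AB, 1/4 AO, 1/4 BO.
Crossing each possibility with the father AB and summing P(type B): 1/4·0 + 1/4·1/4 + 1/4·1/4 + 1/4·1/2 = 1/4.

1/4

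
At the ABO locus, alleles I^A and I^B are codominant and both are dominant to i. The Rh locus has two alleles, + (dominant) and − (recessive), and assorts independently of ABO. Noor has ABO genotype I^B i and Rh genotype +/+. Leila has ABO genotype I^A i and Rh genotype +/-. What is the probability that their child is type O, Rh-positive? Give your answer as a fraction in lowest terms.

1/4

ABO cross I^B i × I^A i → offspring phenotypes: 1/4 O, 1/4 A, 1/4 B, 1/4 AB.
Rh cross +/+ × +/- → 1 Rh+.
Independent loci: P(type O, Rh-positive) = 1/4 × 1 = 1/4.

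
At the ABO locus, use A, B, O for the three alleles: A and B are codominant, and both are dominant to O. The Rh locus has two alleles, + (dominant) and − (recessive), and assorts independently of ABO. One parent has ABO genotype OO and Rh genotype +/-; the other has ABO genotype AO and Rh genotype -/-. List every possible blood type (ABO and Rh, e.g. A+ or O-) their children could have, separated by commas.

O+, O-, A+, A-

Gametes from OO × AO give offspring ABO genotypes AO, OO, i.e. phenotypes O, A.
Rh cross +/- × -/- → phenotypes Rh+, Rh-.
Combining independently: O+, O-, A+, A-.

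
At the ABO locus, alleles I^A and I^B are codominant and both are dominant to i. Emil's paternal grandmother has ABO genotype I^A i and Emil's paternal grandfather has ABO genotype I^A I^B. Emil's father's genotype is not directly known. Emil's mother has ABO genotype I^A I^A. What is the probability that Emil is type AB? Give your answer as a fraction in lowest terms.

Emil's father's ABO genotype from I^A i × I^A I^B: 1/4 I^A I^A, 1/4 I^A I^B, 1/4 I^A i, 1/4 I^B i.
Crossing each possibility with the mother I^A I^A and summing P(type AB): 1/4·0 + 1/4·1/2 + 1/4·0 + 1/4·1/2 = 1/4.

1/4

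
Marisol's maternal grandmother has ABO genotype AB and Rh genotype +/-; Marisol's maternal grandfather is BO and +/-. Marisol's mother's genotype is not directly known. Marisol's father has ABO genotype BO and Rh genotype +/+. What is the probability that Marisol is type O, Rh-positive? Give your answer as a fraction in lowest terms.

1/8

Marisol's mother's ABO genotype from AB × BO: 1/4 AB, 1/4 AO, 1/4 BB, 1/4 BO.
Crossing each possibility with the father BO and summing P(type O): 1/4·0 + 1/4·1/4 + 1/4·0 + 1/4·1/4 = 1/8.
Similarly for Rh via the mother's Rh distribution: P(Rh+) = 1.
Independent loci: 1/8 × 1 = 1/8.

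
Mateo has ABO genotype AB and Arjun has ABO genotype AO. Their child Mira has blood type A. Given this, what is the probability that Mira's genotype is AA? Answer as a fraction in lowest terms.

1/2

Cross AB × AO → 1/4 AA, 1/4 AB, 1/4 AO, 1/4 BO.
Type-A genotypes among offspring: AA (1/4), AO (1/4); total 1/2.
P(AA | type A) = (1/4) / (1/2) = 1/2.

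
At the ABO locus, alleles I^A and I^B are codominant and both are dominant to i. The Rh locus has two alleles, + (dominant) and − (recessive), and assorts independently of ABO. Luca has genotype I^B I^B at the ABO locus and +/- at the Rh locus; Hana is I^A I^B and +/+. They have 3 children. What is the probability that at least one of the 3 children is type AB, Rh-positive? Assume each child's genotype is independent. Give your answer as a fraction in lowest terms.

ABO cross I^B I^B × I^A I^B → 1/2 B, 1/2 AB.
Rh cross +/- × +/+ → 1 Rh+; so P(type AB, Rh-positive) = 1/2 × 1 = 1/2 per child.
P(none) = (1/2)^3 = 1/8; P(at least one) = 1 − 1/8 = 7/8.

7/8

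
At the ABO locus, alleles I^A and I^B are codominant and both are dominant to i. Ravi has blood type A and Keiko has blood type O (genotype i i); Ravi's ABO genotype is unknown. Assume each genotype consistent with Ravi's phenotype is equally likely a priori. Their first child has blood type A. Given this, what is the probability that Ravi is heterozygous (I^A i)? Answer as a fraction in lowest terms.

1/3

Possible genotypes: Ravi ∈ {I^A I^A, I^A i}; Keiko ∈ {i i}.
Weight each parental genotype pair by prior × P(type-A child):
  I^A I^A × i i: posterior weight 2/3.
  I^A i × i i: posterior weight 1/3.
Sum the posterior weight over pairs where Ravi is I^A i: 1/3.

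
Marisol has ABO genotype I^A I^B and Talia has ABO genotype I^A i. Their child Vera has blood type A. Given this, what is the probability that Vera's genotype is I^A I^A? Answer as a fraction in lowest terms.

1/2

Cross I^A I^B × I^A i → 1/4 I^A I^A, 1/4 I^A I^B, 1/4 I^A i, 1/4 I^B i.
Type-A genotypes among offspring: I^A I^A (1/4), I^A i (1/4); total 1/2.
P(I^A I^A | type A) = (1/4) / (1/2) = 1/2.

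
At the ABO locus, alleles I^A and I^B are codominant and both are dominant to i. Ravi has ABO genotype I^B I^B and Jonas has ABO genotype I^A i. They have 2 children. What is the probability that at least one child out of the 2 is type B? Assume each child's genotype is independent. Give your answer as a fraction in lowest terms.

ABO cross I^B I^B × I^A i → 1/2 B, 1/2 AB.
So P(type B) = 1/2 per child.
P(none) = (1/2)^2 = 1/4; P(at least one) = 1 − 1/4 = 3/4.

3/4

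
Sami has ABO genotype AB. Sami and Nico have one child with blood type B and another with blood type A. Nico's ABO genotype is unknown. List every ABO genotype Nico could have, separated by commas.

AB, AO, BO, OO

For each candidate genotype of Nico, check whether crossing it with AB can produce every observed child phenotype.
  AA → possible child types {A, AB} ✗
  AB → possible child types {A, B, AB} ✓
  AO → possible child types {A, B, AB} ✓
  BB → possible child types {B, AB} ✗
  BO → possible child types {A, B, AB} ✓
  OO → possible child types {A, B} ✓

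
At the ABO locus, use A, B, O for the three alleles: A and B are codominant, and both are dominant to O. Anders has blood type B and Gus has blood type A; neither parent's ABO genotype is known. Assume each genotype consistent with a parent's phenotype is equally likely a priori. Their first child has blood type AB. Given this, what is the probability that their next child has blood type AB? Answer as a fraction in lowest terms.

Possible genotypes: Anders ∈ {BB, BO}; Gus ∈ {AA, AO}.
Weight each parental genotype pair by prior × P(type-AB child):
  BB × AA: posterior weight 4/9; P(next child type AB) = 1.
  BB × AO: posterior weight 2/9; P(next child type AB) = 1/2.
  BO × AA: posterior weight 2/9; P(next child type AB) = 1/2.
  BO × AO: posterior weight 1/9; P(next child type AB) = 1/4.
Weighted sum = 25/36.

25/36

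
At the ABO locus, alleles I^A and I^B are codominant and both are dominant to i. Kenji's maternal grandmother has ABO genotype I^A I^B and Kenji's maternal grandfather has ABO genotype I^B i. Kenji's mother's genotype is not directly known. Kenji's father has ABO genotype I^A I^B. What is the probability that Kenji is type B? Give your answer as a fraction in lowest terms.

Kenji's mother's ABO genotype from I^A I^B × I^B i: 1/4 I^A I^B, 1/4 I^A i, 1/4 I^B I^B, 1/4 I^B i.
Crossing each possibility with the father I^A I^B and summing P(type B): 1/4·1/4 + 1/4·1/4 + 1/4·1/2 + 1/4·1/2 = 3/8.

3/8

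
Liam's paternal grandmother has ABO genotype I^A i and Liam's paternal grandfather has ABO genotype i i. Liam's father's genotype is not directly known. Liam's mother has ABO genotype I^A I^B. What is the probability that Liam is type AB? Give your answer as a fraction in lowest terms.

1/8

Liam's father's ABO genotype from I^A i × i i: 1/2 I^A i, 1/2 i i.
Crossing each possibility with the mother I^A I^B and summing P(type AB): 1/2·1/4 + 1/2·0 = 1/8.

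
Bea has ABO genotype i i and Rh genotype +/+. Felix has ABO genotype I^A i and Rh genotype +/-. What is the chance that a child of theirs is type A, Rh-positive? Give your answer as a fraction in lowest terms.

ABO cross i i × I^A i → offspring phenotypes: 1/2 O, 1/2 A.
Rh cross +/+ × +/- → 1 Rh+.
Independent loci: P(type A, Rh-positive) = 1/2 × 1 = 1/2.

1/2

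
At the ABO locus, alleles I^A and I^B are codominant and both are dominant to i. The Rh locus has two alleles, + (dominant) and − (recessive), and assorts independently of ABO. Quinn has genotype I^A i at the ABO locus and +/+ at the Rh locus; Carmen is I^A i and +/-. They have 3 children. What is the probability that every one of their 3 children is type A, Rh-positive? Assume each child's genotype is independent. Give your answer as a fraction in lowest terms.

27/64

ABO cross I^A i × I^A i → 1/4 O, 3/4 A.
Rh cross +/+ × +/- → 1 Rh+; so P(type A, Rh-positive) = 3/4 × 1 = 3/4 per child.
All 3 independent: (3/4)^3 = 27/64.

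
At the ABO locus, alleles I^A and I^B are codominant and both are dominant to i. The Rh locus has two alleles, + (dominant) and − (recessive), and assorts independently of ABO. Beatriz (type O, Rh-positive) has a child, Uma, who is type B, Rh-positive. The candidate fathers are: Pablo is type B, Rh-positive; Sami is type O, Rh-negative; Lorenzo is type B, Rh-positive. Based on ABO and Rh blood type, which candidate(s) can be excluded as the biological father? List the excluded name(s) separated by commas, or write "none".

Sami

A candidate is excluded only if no genotype consistent with his phenotype could produce a type B, Rh-positive child with a type O, Rh-positive mother.
Sami (type O, Rh-): no genotype consistent with that phenotype can produce a type-B Rh+ child with a type-O mother.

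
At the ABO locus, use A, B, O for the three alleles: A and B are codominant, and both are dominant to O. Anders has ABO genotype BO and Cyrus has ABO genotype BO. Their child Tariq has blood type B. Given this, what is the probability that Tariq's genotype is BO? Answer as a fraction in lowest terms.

Cross BO × BO → 1/4 BB, 1/2 BO, 1/4 OO.
Type-B genotypes among offspring: BB (1/4), BO (1/2); total 3/4.
P(BO | type B) = (1/2) / (3/4) = 2/3.

2/3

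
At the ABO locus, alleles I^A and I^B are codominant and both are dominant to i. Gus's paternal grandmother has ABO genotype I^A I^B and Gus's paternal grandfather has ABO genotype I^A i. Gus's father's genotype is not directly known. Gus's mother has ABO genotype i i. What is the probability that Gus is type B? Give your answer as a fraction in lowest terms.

Gus's father's ABO genotype from I^A I^B × I^A i: 1/4 I^A I^A, 1/4 I^A I^B, 1/4 I^A i, 1/4 I^B i.
Crossing each possibility with the mother i i and summing P(type B): 1/4·0 + 1/4·1/2 + 1/4·0 + 1/4·1/2 = 1/4.

1/4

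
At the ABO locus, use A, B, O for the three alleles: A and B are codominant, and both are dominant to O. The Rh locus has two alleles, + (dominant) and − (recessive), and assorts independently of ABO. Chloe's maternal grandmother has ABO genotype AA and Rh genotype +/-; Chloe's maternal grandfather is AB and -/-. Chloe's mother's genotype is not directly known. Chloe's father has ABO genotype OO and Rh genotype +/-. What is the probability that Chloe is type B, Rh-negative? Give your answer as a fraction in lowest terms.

3/32

Chloe's mother's ABO genotype from AA × AB: 1/2 AA, 1/2 AB.
Crossing each possibility with the father OO and summing P(type B): 1/2·0 + 1/2·1/2 = 1/4.
Similarly for Rh via the mother's Rh distribution: P(Rh-) = 3/8.
Independent loci: 1/4 × 3/8 = 3/32.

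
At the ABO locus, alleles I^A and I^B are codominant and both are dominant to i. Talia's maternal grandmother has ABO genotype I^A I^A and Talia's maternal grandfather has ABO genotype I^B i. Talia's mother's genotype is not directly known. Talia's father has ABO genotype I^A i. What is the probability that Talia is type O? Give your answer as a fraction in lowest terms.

1/8

Talia's mother's ABO genotype from I^A I^A × I^B i: 1/2 I^A I^B, 1/2 I^A i.
Crossing each possibility with the father I^A i and summing P(type O): 1/2·0 + 1/2·1/4 = 1/8.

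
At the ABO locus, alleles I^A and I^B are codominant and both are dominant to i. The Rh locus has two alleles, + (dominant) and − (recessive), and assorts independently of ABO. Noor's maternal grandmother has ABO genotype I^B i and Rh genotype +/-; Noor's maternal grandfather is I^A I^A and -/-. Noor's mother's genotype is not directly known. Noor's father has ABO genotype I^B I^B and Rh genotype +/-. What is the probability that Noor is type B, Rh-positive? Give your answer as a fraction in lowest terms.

Noor's mother's ABO genotype from I^B i × I^A I^A: 1/2 I^A I^B, 1/2 I^A i.
Crossing each possibility with the father I^B I^B and summing P(type B): 1/2·1/2 + 1/2·1/2 = 1/2.
Similarly for Rh via the mother's Rh distribution: P(Rh+) = 5/8.
Independent loci: 1/2 × 5/8 = 5/16.

5/16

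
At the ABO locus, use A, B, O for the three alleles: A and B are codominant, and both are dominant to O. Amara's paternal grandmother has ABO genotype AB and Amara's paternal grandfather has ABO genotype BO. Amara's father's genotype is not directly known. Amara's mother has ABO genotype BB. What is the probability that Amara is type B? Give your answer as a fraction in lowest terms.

Amara's father's ABO genotype from AB × BO: 1/4 AB, 1/4 AO, 1/4 BB, 1/4 BO.
Crossing each possibility with the mother BB and summing P(type B): 1/4·1/2 + 1/4·1/2 + 1/4·1 + 1/4·1 = 3/4.

3/4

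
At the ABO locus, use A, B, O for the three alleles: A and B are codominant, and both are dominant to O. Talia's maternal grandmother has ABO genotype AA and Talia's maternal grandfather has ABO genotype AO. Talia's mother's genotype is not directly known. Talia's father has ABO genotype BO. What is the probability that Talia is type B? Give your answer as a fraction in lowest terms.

Talia's mother's ABO genotype from AA × AO: 1/2 AA, 1/2 AO.
Crossing each possibility with the father BO and summing P(type B): 1/2·0 + 1/2·1/4 = 1/8.

1/8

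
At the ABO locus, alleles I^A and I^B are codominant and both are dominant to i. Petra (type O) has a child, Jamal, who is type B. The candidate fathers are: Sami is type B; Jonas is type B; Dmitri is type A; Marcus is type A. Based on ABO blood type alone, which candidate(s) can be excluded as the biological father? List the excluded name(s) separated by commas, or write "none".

A candidate is excluded only if no genotype consistent with his phenotype could produce a type B child with a type O mother.
Dmitri (type A): no genotype consistent with that phenotype can produce a type-B child with a type-O mother.
Marcus (type A): no genotype consistent with that phenotype can produce a type-B child with a type-O mother.

Dmitri, Marcus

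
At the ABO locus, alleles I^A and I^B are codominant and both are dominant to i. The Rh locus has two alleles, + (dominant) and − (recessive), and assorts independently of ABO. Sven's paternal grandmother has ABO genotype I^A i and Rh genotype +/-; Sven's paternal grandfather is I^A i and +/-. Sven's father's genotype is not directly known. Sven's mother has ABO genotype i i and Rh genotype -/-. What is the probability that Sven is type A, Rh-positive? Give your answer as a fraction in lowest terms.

Sven's father's ABO genotype from I^A i × I^A i: 1/4 I^A I^A, 1/2 I^A i, 1/4 i i.
Crossing each possibility with the mother i i and summing P(type A): 1/4·1 + 1/2·1/2 + 1/4·0 = 1/2.
Similarly for Rh via the father's Rh distribution: P(Rh+) = 1/2.
Independent loci: 1/2 × 1/2 = 1/4.

1/4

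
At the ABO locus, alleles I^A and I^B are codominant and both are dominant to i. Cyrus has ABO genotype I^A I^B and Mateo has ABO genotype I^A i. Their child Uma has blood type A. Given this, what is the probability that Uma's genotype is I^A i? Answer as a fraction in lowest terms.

Cross I^A I^B × I^A i → 1/4 I^A I^A, 1/4 I^A I^B, 1/4 I^A i, 1/4 I^B i.
Type-A genotypes among offspring: I^A I^A (1/4), I^A i (1/4); total 1/2.
P(I^A i | type A) = (1/4) / (1/2) = 1/2.

1/2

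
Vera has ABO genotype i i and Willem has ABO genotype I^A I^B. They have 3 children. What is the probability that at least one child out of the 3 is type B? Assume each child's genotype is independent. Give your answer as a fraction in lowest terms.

7/8

ABO cross i i × I^A I^B → 1/2 A, 1/2 B.
So P(type B) = 1/2 per child.
P(none) = (1/2)^3 = 1/8; P(at least one) = 1 − 1/8 = 7/8.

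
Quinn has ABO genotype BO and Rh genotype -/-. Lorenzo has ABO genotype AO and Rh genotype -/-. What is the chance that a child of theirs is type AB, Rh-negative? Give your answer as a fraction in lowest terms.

ABO cross BO × AO → offspring phenotypes: 1/4 O, 1/4 A, 1/4 B, 1/4 AB.
Rh cross -/- × -/- → 1 Rh-.
Independent loci: P(type AB, Rh-negative) = 1/4 × 1 = 1/4.

1/4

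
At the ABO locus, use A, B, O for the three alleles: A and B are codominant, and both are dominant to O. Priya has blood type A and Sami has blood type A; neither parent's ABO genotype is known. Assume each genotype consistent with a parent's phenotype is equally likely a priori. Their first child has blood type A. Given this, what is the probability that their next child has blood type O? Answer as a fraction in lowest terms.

Possible genotypes: Priya ∈ {AA, AO}; Sami ∈ {AA, AO}.
Weight each parental genotype pair by prior × P(type-A child):
  AA × AA: posterior weight 4/15; P(next child type O) = 0.
  AA × AO: posterior weight 4/15; P(next child type O) = 0.
  AO × AA: posterior weight 4/15; P(next child type O) = 0.
  AO × AO: posterior weight 1/5; P(next child type O) = 1/4.
Weighted sum = 1/20.

1/20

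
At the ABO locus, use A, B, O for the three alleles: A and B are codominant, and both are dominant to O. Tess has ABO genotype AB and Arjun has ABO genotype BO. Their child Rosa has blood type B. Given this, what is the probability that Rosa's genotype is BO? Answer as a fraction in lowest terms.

1/2

Cross AB × BO → 1/4 AB, 1/4 AO, 1/4 BB, 1/4 BO.
Type-B genotypes among offspring: BB (1/4), BO (1/4); total 1/2.
P(BO | type B) = (1/4) / (1/2) = 1/2.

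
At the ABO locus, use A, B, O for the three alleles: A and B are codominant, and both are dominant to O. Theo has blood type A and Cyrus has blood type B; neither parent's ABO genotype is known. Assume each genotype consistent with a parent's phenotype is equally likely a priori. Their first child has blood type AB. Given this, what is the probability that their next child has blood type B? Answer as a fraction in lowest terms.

5/36

Possible genotypes: Theo ∈ {AA, AO}; Cyrus ∈ {BB, BO}.
Weight each parental genotype pair by prior × P(type-AB child):
  AA × BB: posterior weight 4/9; P(next child type B) = 0.
  AA × BO: posterior weight 2/9; P(next child type B) = 0.
  AO × BB: posterior weight 2/9; P(next child type B) = 1/2.
  AO × BO: posterior weight 1/9; P(next child type B) = 1/4.
Weighted sum = 5/36.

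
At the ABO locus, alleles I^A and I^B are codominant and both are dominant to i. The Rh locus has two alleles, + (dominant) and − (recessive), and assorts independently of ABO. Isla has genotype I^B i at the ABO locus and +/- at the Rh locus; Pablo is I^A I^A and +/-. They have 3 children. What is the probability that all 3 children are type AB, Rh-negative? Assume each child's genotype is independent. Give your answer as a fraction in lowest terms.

1/512

ABO cross I^B i × I^A I^A → 1/2 A, 1/2 AB.
Rh cross +/- × +/- → 3/4 Rh+, 1/4 Rh-; so P(type AB, Rh-negative) = 1/2 × 1/4 = 1/8 per child.
All 3 independent: (1/8)^3 = 1/512.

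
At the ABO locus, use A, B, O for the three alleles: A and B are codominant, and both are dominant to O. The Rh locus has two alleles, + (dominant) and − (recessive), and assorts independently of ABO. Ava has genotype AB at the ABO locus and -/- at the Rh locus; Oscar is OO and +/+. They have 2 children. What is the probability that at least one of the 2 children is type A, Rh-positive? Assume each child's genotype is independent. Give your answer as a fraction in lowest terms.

ABO cross AB × OO → 1/2 A, 1/2 B.
Rh cross -/- × +/+ → 1 Rh+; so P(type A, Rh-positive) = 1/2 × 1 = 1/2 per child.
P(none) = (1/2)^2 = 1/4; P(at least one) = 1 − 1/4 = 3/4.

3/4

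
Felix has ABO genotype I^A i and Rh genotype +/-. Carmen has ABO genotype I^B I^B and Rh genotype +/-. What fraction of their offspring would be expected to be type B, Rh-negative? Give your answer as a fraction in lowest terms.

1/8

ABO cross I^A i × I^B I^B → offspring phenotypes: 1/2 B, 1/2 AB.
Rh cross +/- × +/- → 3/4 Rh+, 1/4 Rh-.
Independent loci: P(type B, Rh-negative) = 1/2 × 1/4 = 1/8.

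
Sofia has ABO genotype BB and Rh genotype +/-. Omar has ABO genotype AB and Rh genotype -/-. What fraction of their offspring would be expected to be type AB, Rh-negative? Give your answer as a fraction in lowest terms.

ABO cross BB × AB → offspring phenotypes: 1/2 B, 1/2 AB.
Rh cross +/- × -/- → 1/2 Rh+, 1/2 Rh-.
Independent loci: P(type AB, Rh-negative) = 1/2 × 1/2 = 1/4.

1/4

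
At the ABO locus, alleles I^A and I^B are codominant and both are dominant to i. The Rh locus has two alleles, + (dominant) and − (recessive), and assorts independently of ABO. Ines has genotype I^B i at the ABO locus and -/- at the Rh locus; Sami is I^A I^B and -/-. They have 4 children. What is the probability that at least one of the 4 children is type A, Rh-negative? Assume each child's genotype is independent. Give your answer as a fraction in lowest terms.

ABO cross I^B i × I^A I^B → 1/4 A, 1/2 B, 1/4 AB.
Rh cross -/- × -/- → 1 Rh-; so P(type A, Rh-negative) = 1/4 × 1 = 1/4 per child.
P(none) = (3/4)^4 = 81/256; P(at least one) = 1 − 81/256 = 175/256.

175/256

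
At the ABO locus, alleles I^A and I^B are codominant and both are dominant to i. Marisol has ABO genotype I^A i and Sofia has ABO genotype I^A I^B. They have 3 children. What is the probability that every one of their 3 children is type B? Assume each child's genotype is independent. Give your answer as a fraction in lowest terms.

ABO cross I^A i × I^A I^B → 1/2 A, 1/4 B, 1/4 AB.
So P(type B) = 1/4 per child.
All 3 independent: (1/4)^3 = 1/64.

1/64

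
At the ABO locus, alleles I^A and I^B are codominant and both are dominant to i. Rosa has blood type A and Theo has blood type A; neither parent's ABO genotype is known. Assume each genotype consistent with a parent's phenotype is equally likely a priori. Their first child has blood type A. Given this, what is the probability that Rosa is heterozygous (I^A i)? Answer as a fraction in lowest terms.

7/15

Possible genotypes: Rosa ∈ {I^A I^A, I^A i}; Theo ∈ {I^A I^A, I^A i}.
Weight each parental genotype pair by prior × P(type-A child):
  I^A I^A × I^A I^A: posterior weight 4/15.
  I^A I^A × I^A i: posterior weight 4/15.
  I^A i × I^A I^A: posterior weight 4/15.
  I^A i × I^A i: posterior weight 1/5.
Sum the posterior weight over pairs where Rosa is I^A i: 7/15.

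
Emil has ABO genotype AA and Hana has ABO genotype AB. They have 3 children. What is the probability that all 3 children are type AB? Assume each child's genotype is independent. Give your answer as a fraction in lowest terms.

ABO cross AA × AB → 1/2 A, 1/2 AB.
So P(type AB) = 1/2 per child.
All 3 independent: (1/2)^3 = 1/8.

1/8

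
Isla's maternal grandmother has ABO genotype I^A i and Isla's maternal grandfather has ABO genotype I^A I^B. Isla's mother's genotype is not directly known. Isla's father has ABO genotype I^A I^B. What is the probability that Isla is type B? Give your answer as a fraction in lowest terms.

1/4

Isla's mother's ABO genotype from I^A i × I^A I^B: 1/4 I^A I^A, 1/4 I^A I^B, 1/4 I^A i, 1/4 I^B i.
Crossing each possibility with the father I^A I^B and summing P(type B): 1/4·0 + 1/4·1/4 + 1/4·1/4 + 1/4·1/2 = 1/4.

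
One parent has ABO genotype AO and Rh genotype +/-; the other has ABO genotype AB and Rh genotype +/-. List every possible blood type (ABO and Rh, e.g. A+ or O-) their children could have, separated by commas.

Gametes from AO × AB give offspring ABO genotypes AA, AB, AO, BO, i.e. phenotypes A, B, AB.
Rh cross +/- × +/- → phenotypes Rh+, Rh-.
Combining independently: A+, A-, B+, B-, AB+, AB-.

A+, A-, B+, B-, AB+, AB-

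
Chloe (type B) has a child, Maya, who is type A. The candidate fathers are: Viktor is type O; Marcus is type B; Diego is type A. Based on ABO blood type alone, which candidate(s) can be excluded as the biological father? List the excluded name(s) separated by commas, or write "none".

A candidate is excluded only if no genotype consistent with his phenotype could produce a type A child with a type B mother.
Viktor (type O): no genotype consistent with that phenotype can produce a type-A child with a type-B mother.
Marcus (type B): no genotype consistent with that phenotype can produce a type-A child with a type-B mother.

Viktor, Marcus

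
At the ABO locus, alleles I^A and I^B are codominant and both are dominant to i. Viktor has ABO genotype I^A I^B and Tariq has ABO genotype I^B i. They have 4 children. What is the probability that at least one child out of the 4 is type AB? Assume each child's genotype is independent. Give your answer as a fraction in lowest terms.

175/256

ABO cross I^A I^B × I^B i → 1/4 A, 1/2 B, 1/4 AB.
So P(type AB) = 1/4 per child.
P(none) = (3/4)^4 = 81/256; P(at least one) = 1 − 81/256 = 175/256.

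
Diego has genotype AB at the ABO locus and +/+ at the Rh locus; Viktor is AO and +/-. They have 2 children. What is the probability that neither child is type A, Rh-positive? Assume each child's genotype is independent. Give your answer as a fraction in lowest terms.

ABO cross AB × AO → 1/2 A, 1/4 B, 1/4 AB.
Rh cross +/+ × +/- → 1 Rh+; so P(type A, Rh-positive) = 1/2 × 1 = 1/2 per child.
P(not type A, Rh-positive) = 1/2 for one child; (1/2)^2 = 1/4.

1/4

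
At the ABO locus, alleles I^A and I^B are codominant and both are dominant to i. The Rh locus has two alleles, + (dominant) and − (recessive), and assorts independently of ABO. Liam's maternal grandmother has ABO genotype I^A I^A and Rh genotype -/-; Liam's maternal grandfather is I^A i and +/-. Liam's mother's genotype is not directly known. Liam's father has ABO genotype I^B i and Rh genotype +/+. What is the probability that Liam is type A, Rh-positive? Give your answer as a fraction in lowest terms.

3/8

Liam's mother's ABO genotype from I^A I^A × I^A i: 1/2 I^A I^A, 1/2 I^A i.
Crossing each possibility with the father I^B i and summing P(type A): 1/2·1/2 + 1/2·1/4 = 3/8.
Similarly for Rh via the mother's Rh distribution: P(Rh+) = 1.
Independent loci: 3/8 × 1 = 3/8.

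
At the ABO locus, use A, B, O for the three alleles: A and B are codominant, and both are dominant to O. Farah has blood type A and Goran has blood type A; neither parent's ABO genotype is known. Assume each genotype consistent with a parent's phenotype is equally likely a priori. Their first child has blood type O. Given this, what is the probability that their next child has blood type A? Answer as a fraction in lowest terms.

Possible genotypes: Farah ∈ {AA, AO}; Goran ∈ {AA, AO}.
Weight each parental genotype pair by prior × P(type-O child):
  AO × AO: posterior weight 1; P(next child type A) = 3/4.
Weighted sum = 3/4.

3/4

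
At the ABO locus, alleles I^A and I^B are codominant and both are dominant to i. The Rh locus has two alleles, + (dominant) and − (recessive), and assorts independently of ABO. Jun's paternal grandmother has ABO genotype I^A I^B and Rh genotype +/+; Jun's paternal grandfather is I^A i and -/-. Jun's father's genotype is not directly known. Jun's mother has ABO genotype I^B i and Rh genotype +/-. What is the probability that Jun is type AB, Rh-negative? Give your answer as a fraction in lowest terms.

1/16

Jun's father's ABO genotype from I^A I^B × I^A i: 1/4 I^A I^A, 1/4 I^A I^B, 1/4 I^A i, 1/4 I^B i.
Crossing each possibility with the mother I^B i and summing P(type AB): 1/4·1/2 + 1/4·1/4 + 1/4·1/4 + 1/4·0 = 1/4.
Similarly for Rh via the father's Rh distribution: P(Rh-) = 1/4.
Independent loci: 1/4 × 1/4 = 1/16.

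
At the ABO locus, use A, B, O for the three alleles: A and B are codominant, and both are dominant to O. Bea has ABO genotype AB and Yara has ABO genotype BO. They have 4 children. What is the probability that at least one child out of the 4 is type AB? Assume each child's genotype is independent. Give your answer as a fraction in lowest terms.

175/256

ABO cross AB × BO → 1/4 A, 1/2 B, 1/4 AB.
So P(type AB) = 1/4 per child.
P(none) = (3/4)^4 = 81/256; P(at least one) = 1 − 81/256 = 175/256.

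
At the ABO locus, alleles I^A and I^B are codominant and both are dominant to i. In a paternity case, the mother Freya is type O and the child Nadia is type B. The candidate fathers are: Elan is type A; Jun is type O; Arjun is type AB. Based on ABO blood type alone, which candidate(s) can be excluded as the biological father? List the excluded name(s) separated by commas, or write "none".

Elan, Jun

A candidate is excluded only if no genotype consistent with his phenotype could produce a type B child with a type O mother.
Elan (type A): no genotype consistent with that phenotype can produce a type-B child with a type-O mother.
Jun (type O): no genotype consistent with that phenotype can produce a type-B child with a type-O mother.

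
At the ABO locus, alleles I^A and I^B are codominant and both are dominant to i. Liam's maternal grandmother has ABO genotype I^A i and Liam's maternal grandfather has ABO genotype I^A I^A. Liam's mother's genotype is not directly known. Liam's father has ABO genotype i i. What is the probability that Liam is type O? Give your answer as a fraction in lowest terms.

Liam's mother's ABO genotype from I^A i × I^A I^A: 1/2 I^A I^A, 1/2 I^A i.
Crossing each possibility with the father i i and summing P(type O): 1/2·0 + 1/2·1/2 = 1/4.

1/4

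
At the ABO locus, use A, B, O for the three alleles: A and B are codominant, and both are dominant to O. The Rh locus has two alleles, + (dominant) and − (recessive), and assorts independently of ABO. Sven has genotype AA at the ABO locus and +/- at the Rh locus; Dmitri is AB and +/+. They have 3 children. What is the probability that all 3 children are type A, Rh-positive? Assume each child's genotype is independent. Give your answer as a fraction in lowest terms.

1/8

ABO cross AA × AB → 1/2 A, 1/2 AB.
Rh cross +/- × +/+ → 1 Rh+; so P(type A, Rh-positive) = 1/2 × 1 = 1/2 per child.
All 3 independent: (1/2)^3 = 1/8.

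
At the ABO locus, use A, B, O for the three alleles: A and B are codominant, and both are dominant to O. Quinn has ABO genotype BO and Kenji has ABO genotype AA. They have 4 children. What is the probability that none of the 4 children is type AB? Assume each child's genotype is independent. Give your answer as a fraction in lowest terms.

ABO cross BO × AA → 1/2 A, 1/2 AB.
So P(type AB) = 1/2 per child.
P(not type AB) = 1/2 for one child; (1/2)^4 = 1/16.

1/16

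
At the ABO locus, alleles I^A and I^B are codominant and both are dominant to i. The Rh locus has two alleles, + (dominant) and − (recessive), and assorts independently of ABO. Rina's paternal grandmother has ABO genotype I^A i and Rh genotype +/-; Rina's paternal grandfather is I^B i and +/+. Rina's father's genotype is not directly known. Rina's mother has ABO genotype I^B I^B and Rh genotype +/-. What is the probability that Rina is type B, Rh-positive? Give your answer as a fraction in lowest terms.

Rina's father's ABO genotype from I^A i × I^B i: 1/4 I^A I^B, 1/4 I^A i, 1/4 I^B i, 1/4 i i.
Crossing each possibility with the mother I^B I^B and summing P(type B): 1/4·1/2 + 1/4·1/2 + 1/4·1 + 1/4·1 = 3/4.
Similarly for Rh via the father's Rh distribution: P(Rh+) = 7/8.
Independent loci: 3/4 × 7/8 = 21/32.

21/32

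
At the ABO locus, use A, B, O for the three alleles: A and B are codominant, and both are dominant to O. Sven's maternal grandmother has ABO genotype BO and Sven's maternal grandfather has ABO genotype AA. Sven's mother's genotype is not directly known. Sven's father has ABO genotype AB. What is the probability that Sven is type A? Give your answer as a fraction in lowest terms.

Sven's mother's ABO genotype from BO × AA: 1/2 AB, 1/2 AO.
Crossing each possibility with the father AB and summing P(type A): 1/2·1/4 + 1/2·1/2 = 3/8.

3/8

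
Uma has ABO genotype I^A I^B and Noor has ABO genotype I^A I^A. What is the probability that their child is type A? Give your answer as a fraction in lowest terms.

1/2

ABO cross I^A I^B × I^A I^A → offspring phenotypes: 1/2 A, 1/2 AB.
So P(type A) = 1/2.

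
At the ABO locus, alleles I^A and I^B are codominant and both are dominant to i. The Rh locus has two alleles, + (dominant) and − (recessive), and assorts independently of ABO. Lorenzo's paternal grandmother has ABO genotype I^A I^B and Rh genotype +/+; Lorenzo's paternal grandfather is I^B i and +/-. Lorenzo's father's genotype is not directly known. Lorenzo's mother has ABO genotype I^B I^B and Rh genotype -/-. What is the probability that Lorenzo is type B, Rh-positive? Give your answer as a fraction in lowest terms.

9/16

Lorenzo's father's ABO genotype from I^A I^B × I^B i: 1/4 I^A I^B, 1/4 I^A i, 1/4 I^B I^B, 1/4 I^B i.
Crossing each possibility with the mother I^B I^B and summing P(type B): 1/4·1/2 + 1/4·1/2 + 1/4·1 + 1/4·1 = 3/4.
Similarly for Rh via the father's Rh distribution: P(Rh+) = 3/4.
Independent loci: 3/4 × 3/4 = 9/16.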